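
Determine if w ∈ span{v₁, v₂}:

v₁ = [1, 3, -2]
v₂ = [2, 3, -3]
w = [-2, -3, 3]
Yes

Form the augmented matrix and row-reduce:
[v₁|v₂|w] = 
  [  1,   2,  -2]
  [  3,   3,  -3]
  [ -2,  -3,   3]
R2 → R2 - (3)·R1
R3 → R3 + (2)·R1
R3 → R3 + (1/3)·R2
REF = 
  [  1,   2,  -2]
  [  0,  -3,   3]
  [  0,   0,   0]

No row of the form [0 0 | nonzero], so the system is consistent. Back-substitution gives c₁ = 0, c₂ = -1: w = (0)·v₁ + (-1)·v₂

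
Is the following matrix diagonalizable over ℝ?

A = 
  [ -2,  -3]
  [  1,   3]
Yes

tr(A) = 1, det(A) = -3
Characteristic polynomial: λ² - tr(A)λ + det(A) = λ² - λ - 3
λ² - λ - 3 = 0  ⇒  λ = (1 ± √((-1)² - 4·(-3)))/2 = (1 ± √(13))/2
  = (1 + √13)/2,  (1 - √13)/2
Eigenvalues: (1 + √13)/2, (1 - √13)/2  (≈ 2.303, -1.303)
The two irrational eigenvalues are distinct (simple), so each has alg. mult. = geom. mult. = 1.
Sum of geometric multiplicities equals n, so A has n independent eigenvectors.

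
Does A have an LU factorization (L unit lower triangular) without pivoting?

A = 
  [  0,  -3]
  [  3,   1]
No.
A[1,1] = 0 but A[2,1] = 3 ≠ 0. Any LU with L unit lower triangular has (LU)[1,1] = U[1,1] and (LU)[2,1] = L[2,1]·U[1,1]; matching A forces U[1,1] = 0, which then forces (LU)[2,1] = 0 ≠ 3. A row swap (pivoting) is required.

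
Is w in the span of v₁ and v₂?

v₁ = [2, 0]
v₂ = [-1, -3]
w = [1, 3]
Yes

Form the augmented matrix and row-reduce:
[v₁|v₂|w] = 
  [  2,  -1,   1]
  [  0,  -3,   3]
(already in echelon form — no row operations needed)

No row of the form [0 0 | nonzero], so the system is consistent. Back-substitution gives c₁ = 0, c₂ = -1: w = (0)·v₁ + (-1)·v₂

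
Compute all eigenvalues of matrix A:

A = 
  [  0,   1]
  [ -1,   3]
λ = (3 + √5)/2, (3 - √5)/2  (≈ 2.618, 0.382)

tr(A) = 3, det(A) = 1
Characteristic polynomial: λ² - tr(A)λ + det(A) = λ² - 3λ + 1
λ² - 3λ + 1 = 0  ⇒  λ = (3 ± √((-3)² - 4·(1)))/2 = (3 ± √(5))/2
  = (3 + √5)/2,  (3 - √5)/2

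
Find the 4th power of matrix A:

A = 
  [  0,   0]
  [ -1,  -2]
A^4 = 
  [  0,   0]
  [  8,  16]

A² = A·A:
A²[1,1] = (0)(0) + (0)(-1) = 0
A²[1,2] = (0)(0) + (0)(-2) = 0
A²[2,1] = (-1)(0) + (-2)(-1) = 2
A²[2,2] = (-1)(0) + (-2)(-2) = 4
A² = 
  [  0,   0]
  [  2,   4]

A^3 = A^2·A:
A^3[1,1] = (0)(0) + (0)(-1) = 0
A^3[1,2] = (0)(0) + (0)(-2) = 0
A^3[2,1] = (2)(0) + (4)(-1) = -4
A^3[2,2] = (2)(0) + (4)(-2) = -8
A^3 = 
  [  0,   0]
  [ -4,  -8]

A^4 = A^3·A:
A^4[1,1] = (0)(0) + (0)(-1) = 0
A^4[1,2] = (0)(0) + (0)(-2) = 0
A^4[2,1] = (-4)(0) + (-8)(-1) = 8
A^4[2,2] = (-4)(0) + (-8)(-2) = 16
A^4 = 
  [  0,   0]
  [  8,  16]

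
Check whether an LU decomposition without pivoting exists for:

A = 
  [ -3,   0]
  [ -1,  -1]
Yes.
A[1,1] = -3 ≠ 0, so Gaussian elimination proceeds without a row swap: multiplier ℓ₂₁ = (-1)/(-3) = 1/3, and U[2,2] = -1 - (1/3)(0) = -1.
L = 
  [  1,   0]
  [1/3,   1]
U = 
  [ -3,   0]
  [  0,  -1]
Check row 2 of LU: [(1/3)(-3), (1/3)(0) + (-1)] = [-1, -1] = row 2 of A ✓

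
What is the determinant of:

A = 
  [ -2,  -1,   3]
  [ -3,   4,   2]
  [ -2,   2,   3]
-15

Cofactor expansion along row 1:
det(A) = (-2)·((4)(3) - (2)(2)) - (-1)·((-3)(3) - (2)(-2)) + (3)·((-3)(2) - (4)(-2))
  = (-2)(8) - (-1)(-5) + (3)(2)
  = -15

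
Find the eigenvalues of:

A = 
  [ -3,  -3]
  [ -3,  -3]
λ = 0, -6

tr(A) = -6, det(A) = 0
Characteristic polynomial: λ² - tr(A)λ + det(A) = λ² + 6λ
λ² + 6λ = λ(λ + 6)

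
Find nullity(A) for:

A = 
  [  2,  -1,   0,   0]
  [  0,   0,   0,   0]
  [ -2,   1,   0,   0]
nullity(A) = 3

Row reduce:
R3 → R3 + (1)·R1
REF = 
  [  2,  -1,   0,   0]
  [  0,   0,   0,   0]
  [  0,   0,   0,   0]
Pivot columns: 1 → 1 pivot.
rank(A) = 1, so nullity(A) = 4 - 1 = 3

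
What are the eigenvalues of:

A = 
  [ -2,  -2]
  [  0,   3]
λ = 3, -2

tr(A) = 1, det(A) = -6
Characteristic polynomial: λ² - tr(A)λ + det(A) = λ² - λ - 6
λ² - λ - 6 = (λ + 2)(λ - 3)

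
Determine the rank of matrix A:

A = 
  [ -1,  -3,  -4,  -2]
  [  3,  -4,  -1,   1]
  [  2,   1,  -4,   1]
Row reduce:
R2 → R2 + (3)·R1
R3 → R3 + (2)·R1
R3 → R3 - (5/13)·R2
REF = 
  [    -1,     -3,     -4,     -2]
  [     0,    -13,    -13,     -5]
  [     0,      0,     -7, -14/13]
Pivot columns: 1, 2, 3 → 3 pivots.

rank(A) = 3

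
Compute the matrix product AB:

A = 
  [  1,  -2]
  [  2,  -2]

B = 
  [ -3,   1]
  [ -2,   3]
AB = 
  [  1,  -5]
  [ -2,  -4]

A is 2×2 and B is 2×2, so AB is 2×2. Each entry is (row of A)·(column of B):
AB[1,1] = (1)(-3) + (-2)(-2) = 1
AB[1,2] = (1)(1) + (-2)(3) = -5
AB[2,1] = (2)(-3) + (-2)(-2) = -2
AB[2,2] = (2)(1) + (-2)(3) = -4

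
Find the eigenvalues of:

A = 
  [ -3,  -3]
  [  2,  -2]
λ = (-5 + i√23)/2, (-5 - i√23)/2  (≈ -2.5 + 2.398i, -2.5 - 2.398i)

tr(A) = -5, det(A) = 12
Characteristic polynomial: λ² - tr(A)λ + det(A) = λ² + 5λ + 12
λ² + 5λ + 12 = 0  ⇒  λ = (-5 ± √((5)² - 4·(12)))/2 = (-5 ± √(-23))/2
  = (-5 + i√23)/2,  (-5 - i√23)/2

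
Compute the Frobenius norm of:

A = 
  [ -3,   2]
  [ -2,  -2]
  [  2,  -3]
||A||_F = 5.831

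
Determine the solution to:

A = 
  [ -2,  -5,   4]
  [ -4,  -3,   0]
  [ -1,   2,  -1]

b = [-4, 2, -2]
x = [1, -2, -3]

Row reduce the augmented matrix [A|b]:
R2 → R2 - (2)·R1
R3 → R3 - (1/2)·R1
R3 → R3 - (9/14)·R2
REF = 
  [   -2,    -5,     4,    -4]
  [    0,     7,    -8,    10]
  [    0,     0,  15/7, -45/7]

Back-substitution:
x₃ = (-45/7) / (15/7) = -3
x₂ = (10 - (-8)(-3)) / 7 = -2
x₁ = (-4 - (-5)(-2) - (4)(-3)) / (-2) = 1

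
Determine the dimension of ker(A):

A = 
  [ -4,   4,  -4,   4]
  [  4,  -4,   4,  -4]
nullity(A) = 3

Row reduce:
R2 → R2 + (1)·R1
REF = 
  [ -4,   4,  -4,   4]
  [  0,   0,   0,   0]
Pivot columns: 1 → 1 pivot.
rank(A) = 1, so nullity(A) = 4 - 1 = 3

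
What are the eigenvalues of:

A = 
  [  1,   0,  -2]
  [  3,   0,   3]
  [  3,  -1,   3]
Characteristic polynomial: det(λI - A) = λ³ - 4λ² + 12λ - 9
Testing integer divisors of the constant term: p(1) = 0, so (λ - 1) is a factor:
p(λ) = (λ - 1)(λ² - 3λ + 9)
λ² - 3λ + 9 = 0  ⇒  λ = (3 ± √((-3)² - 4·(9)))/2 = (3 ± √(-27))/2
  = (3 + 3i√3)/2,  (3 - 3i√3)/2

λ = 1, (3 + 3i√3)/2, (3 - 3i√3)/2  (≈ 1, 1.5 + 2.598i, 1.5 - 2.598i)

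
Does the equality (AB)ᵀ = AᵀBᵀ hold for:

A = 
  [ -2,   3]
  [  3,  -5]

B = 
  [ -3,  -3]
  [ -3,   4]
No

(AB)ᵀ = 
  [ -3,   6]
  [ 18, -29]

AᵀBᵀ = 
  [ -3,  18]
  [  6, -29]

The two matrices differ, so (AB)ᵀ ≠ AᵀBᵀ in general. The correct identity is (AB)ᵀ = BᵀAᵀ.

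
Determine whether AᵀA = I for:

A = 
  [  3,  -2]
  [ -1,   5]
No

AᵀA = 
  [ 10, -11]
  [-11,  29]
≠ I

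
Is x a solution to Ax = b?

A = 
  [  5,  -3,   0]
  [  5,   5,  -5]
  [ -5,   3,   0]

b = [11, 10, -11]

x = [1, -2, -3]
Yes

Ax = [11, 10, -11] = b ✓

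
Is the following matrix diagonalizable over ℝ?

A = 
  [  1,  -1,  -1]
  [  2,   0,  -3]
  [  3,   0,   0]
No

Characteristic polynomial: det(λI - A) = λ³ - λ² + 5λ - 9
By the rational root theorem any rational root is an integer dividing 9; none of those is a root, so p(λ) has no rational roots and hence (being an irreducible cubic) no repeated roots.
Discriminant of the cubic: Δ = -1888
Δ < 0 ⇒ one real eigenvalue and a complex-conjugate pair: λ ≈ -0.2711 + 2.401i, -0.2711 - 2.401i, 1.542
Has complex eigenvalues (not diagonalizable over ℝ).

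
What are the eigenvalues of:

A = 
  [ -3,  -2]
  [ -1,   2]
λ = (-1 + √33)/2, (-1 - √33)/2  (≈ 2.372, -3.372)

tr(A) = -1, det(A) = -8
Characteristic polynomial: λ² - tr(A)λ + det(A) = λ² + λ - 8
λ² + λ - 8 = 0  ⇒  λ = (-1 ± √((1)² - 4·(-8)))/2 = (-1 ± √(33))/2
  = (-1 + √33)/2,  (-1 - √33)/2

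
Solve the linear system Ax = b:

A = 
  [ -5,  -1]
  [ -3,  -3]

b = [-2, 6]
x = [1, -3]

Row reduce the augmented matrix [A|b]:
R2 → R2 - (3/5)·R1
REF = 
  [   -5,    -1,    -2]
  [    0, -12/5,  36/5]

Back-substitution:
x₂ = (36/5) / (-12/5) = -3
x₁ = (-2 - (-1)(-3)) / (-5) = 1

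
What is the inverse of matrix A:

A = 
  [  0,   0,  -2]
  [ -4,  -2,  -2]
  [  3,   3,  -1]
det(A) = (0)·((-2)(-1) - (-2)(3)) - (0)·((-4)(-1) - (-2)(3)) + (-2)·((-4)(3) - (-2)(3))
  = (0)(8) - (0)(10) + (-2)(-6)
  = 12
det(A) = 12 ≠ 0, so A is invertible.

Cofactors Cᵢⱼ = (-1)ⁱ⁺ʲ·Mᵢⱼ:
C = 
  [  8, -10,  -6]
  [ -6,   6,   0]
  [ -4,   8,   0]

adj(A) = Cᵀ:
adj(A) = 
  [  8,  -6,  -4]
  [-10,   6,   8]
  [ -6,   0,   0]

A⁻¹ = (1/12) · adj(A):
A⁻¹ = 
  [ 2/3, -1/2, -1/3]
  [-5/6,  1/2,  2/3]
  [-1/2,    0,    0]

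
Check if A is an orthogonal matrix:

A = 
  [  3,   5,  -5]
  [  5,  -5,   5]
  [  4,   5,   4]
No

AᵀA = 
  [ 50,  10,  26]
  [ 10,  75, -30]
  [ 26, -30,  66]
≠ I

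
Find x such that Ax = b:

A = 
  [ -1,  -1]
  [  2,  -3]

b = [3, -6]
x = [-3, 0]

Row reduce the augmented matrix [A|b]:
R2 → R2 + (2)·R1
REF = 
  [ -1,  -1,   3]
  [  0,  -5,   0]

Back-substitution:
x₂ = 0 / (-5) = 0
x₁ = (3 - (-1)(0)) / (-1) = -3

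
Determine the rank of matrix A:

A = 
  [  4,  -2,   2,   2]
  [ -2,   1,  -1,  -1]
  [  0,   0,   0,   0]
rank(A) = 1

Row reduce:
R2 → R2 + (1/2)·R1
REF = 
  [  4,  -2,   2,   2]
  [  0,   0,   0,   0]
  [  0,   0,   0,   0]
Pivot columns: 1 → 1 pivot.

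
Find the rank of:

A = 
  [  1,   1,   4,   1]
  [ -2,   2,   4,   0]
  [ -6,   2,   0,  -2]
Row reduce:
R2 → R2 + (2)·R1
R3 → R3 + (6)·R1
R3 → R3 - (2)·R2
REF = 
  [  1,   1,   4,   1]
  [  0,   4,  12,   2]
  [  0,   0,   0,   0]
Pivot columns: 1, 2 → 2 pivots.

rank(A) = 2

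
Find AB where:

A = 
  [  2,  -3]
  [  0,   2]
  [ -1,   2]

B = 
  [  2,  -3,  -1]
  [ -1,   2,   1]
AB = 
  [  7, -12,  -5]
  [ -2,   4,   2]
  [ -4,   7,   3]

A is 3×2 and B is 2×3, so AB is 3×3. Each entry is (row of A)·(column of B):
AB[1,1] = (2)(2) + (-3)(-1) = 7
AB[1,2] = (2)(-3) + (-3)(2) = -12
AB[1,3] = (2)(-1) + (-3)(1) = -5
AB[2,1] = (0)(2) + (2)(-1) = -2
AB[2,2] = (0)(-3) + (2)(2) = 4
AB[2,3] = (0)(-1) + (2)(1) = 2
AB[3,1] = (-1)(2) + (2)(-1) = -4
AB[3,2] = (-1)(-3) + (2)(2) = 7
AB[3,3] = (-1)(-1) + (2)(1) = 3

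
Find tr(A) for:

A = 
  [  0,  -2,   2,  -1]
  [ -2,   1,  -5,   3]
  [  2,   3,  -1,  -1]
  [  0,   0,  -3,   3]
3

tr(A) = 0 + 1 + -1 + 3 = 3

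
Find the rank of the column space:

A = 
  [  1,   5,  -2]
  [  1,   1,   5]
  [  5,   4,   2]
dim(Col(A)) = 3

Row reduce:
R2 → R2 - (1)·R1
R3 → R3 - (5)·R1
R3 → R3 - (21/4)·R2
REF = 
  [    1,     5,    -2]
  [    0,    -4,     7]
  [    0,     0, -99/4]
Pivot columns: 1, 2, 3 → 3 pivots.
dim(Col(A)) = number of pivot columns = 3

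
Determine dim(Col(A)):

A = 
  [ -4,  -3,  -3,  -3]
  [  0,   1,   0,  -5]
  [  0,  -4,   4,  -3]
dim(Col(A)) = 3

Row reduce:
R3 → R3 + (4)·R2
REF = 
  [ -4,  -3,  -3,  -3]
  [  0,   1,   0,  -5]
  [  0,   0,   4, -23]
Pivot columns: 1, 2, 3 → 3 pivots.
dim(Col(A)) = number of pivot columns = 3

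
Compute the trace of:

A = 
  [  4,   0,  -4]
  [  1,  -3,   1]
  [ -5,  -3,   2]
3

tr(A) = 4 + -3 + 2 = 3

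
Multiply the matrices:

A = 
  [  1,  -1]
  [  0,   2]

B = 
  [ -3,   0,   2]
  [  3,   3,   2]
AB = 
  [ -6,  -3,   0]
  [  6,   6,   4]

A is 2×2 and B is 2×3, so AB is 2×3. Each entry is (row of A)·(column of B):
AB[1,1] = (1)(-3) + (-1)(3) = -6
AB[1,2] = (1)(0) + (-1)(3) = -3
AB[1,3] = (1)(2) + (-1)(2) = 0
AB[2,1] = (0)(-3) + (2)(3) = 6
AB[2,2] = (0)(0) + (2)(3) = 6
AB[2,3] = (0)(2) + (2)(2) = 4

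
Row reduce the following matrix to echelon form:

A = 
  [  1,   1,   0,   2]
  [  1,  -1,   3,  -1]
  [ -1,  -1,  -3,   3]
Row operations:
R2 → R2 - (1)·R1
R3 → R3 + (1)·R1

Resulting echelon form:
REF = 
  [  1,   1,   0,   2]
  [  0,  -2,   3,  -3]
  [  0,   0,  -3,   5]

Rank = 3 (number of non-zero pivot rows).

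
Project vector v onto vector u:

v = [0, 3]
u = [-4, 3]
proj_u(v) = [-36/25, 27/25]

v·u = (0)(-4) + (3)(3) = 9
u·u = (-4)² + (3)² = 25
proj_u(v) = (v·u / u·u) × u = (9/25) × u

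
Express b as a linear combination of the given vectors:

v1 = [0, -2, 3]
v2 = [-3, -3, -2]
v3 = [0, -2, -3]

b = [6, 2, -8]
c1 = -1, c2 = -2, c3 = 3

b = -1·v1 + -2·v2 + 3·v3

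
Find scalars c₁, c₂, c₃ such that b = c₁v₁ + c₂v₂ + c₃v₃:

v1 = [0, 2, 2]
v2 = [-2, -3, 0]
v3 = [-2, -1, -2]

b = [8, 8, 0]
c1 = -1, c2 = -3, c3 = -1

b = -1·v1 + -3·v2 + -1·v3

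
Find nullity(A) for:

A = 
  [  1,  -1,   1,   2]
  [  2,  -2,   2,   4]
nullity(A) = 3

Row reduce:
R2 → R2 - (2)·R1
REF = 
  [  1,  -1,   1,   2]
  [  0,   0,   0,   0]
Pivot columns: 1 → 1 pivot.
rank(A) = 1, so nullity(A) = 4 - 1 = 3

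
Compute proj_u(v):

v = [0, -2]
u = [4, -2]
v·u = (0)(4) + (-2)(-2) = 4
u·u = (4)² + (-2)² = 20
proj_u(v) = (v·u / u·u) × u = (4/20) × u = (1/5) × u

proj_u(v) = [4/5, -2/5]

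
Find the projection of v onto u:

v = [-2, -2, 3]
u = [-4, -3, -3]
v·u = (-2)(-4) + (-2)(-3) + (3)(-3) = 5
u·u = (-4)² + (-3)² + (-3)² = 34
proj_u(v) = (v·u / u·u) × u = (5/34) × u

proj_u(v) = [-10/17, -15/34, -15/34]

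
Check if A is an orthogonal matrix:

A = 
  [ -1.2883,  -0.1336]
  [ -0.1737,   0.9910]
No

AᵀA = 
  [  1.6899,   0]
  [  0,   0.9999]
≠ I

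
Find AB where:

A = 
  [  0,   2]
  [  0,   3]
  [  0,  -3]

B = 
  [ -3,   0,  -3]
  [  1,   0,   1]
A is 3×2 and B is 2×3, so AB is 3×3. Each entry is (row of A)·(column of B):
AB[1,1] = (0)(-3) + (2)(1) = 2
AB[1,2] = (0)(0) + (2)(0) = 0
AB[1,3] = (0)(-3) + (2)(1) = 2
AB[2,1] = (0)(-3) + (3)(1) = 3
AB[2,2] = (0)(0) + (3)(0) = 0
AB[2,3] = (0)(-3) + (3)(1) = 3
AB[3,1] = (0)(-3) + (-3)(1) = -3
AB[3,2] = (0)(0) + (-3)(0) = 0
AB[3,3] = (0)(-3) + (-3)(1) = -3

AB = 
  [  2,   0,   2]
  [  3,   0,   3]
  [ -3,   0,  -3]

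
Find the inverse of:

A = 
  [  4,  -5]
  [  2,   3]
det(A) = (4)(3) - (-5)(2) = 22
For a 2×2 matrix, A⁻¹ = (1/det(A)) · [[d, -b], [-c, a]]
    = (1/22) · [[3, 5], [-2, 4]]

A⁻¹ = 
  [ 3/22,  5/22]
  [-1/11,  2/11]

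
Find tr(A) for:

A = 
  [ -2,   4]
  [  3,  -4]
-6

tr(A) = -2 + -4 = -6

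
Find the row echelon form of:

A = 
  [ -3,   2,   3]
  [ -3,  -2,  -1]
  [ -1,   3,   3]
Row operations:
R2 → R2 - (1)·R1
R3 → R3 - (1/3)·R1
R3 → R3 + (7/12)·R2

Resulting echelon form:
REF = 
  [  -3,    2,    3]
  [   0,   -4,   -4]
  [   0,    0, -1/3]

Rank = 3 (number of non-zero pivot rows).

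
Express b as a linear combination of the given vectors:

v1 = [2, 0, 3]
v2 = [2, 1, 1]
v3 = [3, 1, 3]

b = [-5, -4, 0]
c1 = 2, c2 = -3, c3 = -1

b = 2·v1 + -3·v2 + -1·v3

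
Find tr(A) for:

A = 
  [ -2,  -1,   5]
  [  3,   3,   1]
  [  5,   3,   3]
4

tr(A) = -2 + 3 + 3 = 4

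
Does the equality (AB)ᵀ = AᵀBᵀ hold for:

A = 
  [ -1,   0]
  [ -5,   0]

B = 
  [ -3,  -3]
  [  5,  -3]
No

(AB)ᵀ = 
  [  3,  15]
  [  3,  15]

AᵀBᵀ = 
  [ 18,  10]
  [  0,   0]

The two matrices differ, so (AB)ᵀ ≠ AᵀBᵀ in general. The correct identity is (AB)ᵀ = BᵀAᵀ.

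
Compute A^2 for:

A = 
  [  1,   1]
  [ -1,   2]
A² = A·A:
A²[1,1] = (1)(1) + (1)(-1) = 0
A²[1,2] = (1)(1) + (1)(2) = 3
A²[2,1] = (-1)(1) + (2)(-1) = -3
A²[2,2] = (-1)(1) + (2)(2) = 3
A² = 
  [  0,   3]
  [ -3,   3]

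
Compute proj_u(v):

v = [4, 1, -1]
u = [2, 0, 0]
proj_u(v) = [4, 0, 0]

v·u = (4)(2) + (1)(0) + (-1)(0) = 8
u·u = (2)² + (0)² + (0)² = 4
proj_u(v) = (v·u / u·u) × u = (8/4) × u = (2) × u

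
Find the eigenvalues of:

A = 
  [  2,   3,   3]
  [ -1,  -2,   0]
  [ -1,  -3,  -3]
λ = 1, -2 + i√2, -2 - i√2  (≈ 1, -2 + 1.414i, -2 - 1.414i)

Characteristic polynomial: det(λI - A) = λ³ + 3λ² + 2λ - 6
Testing integer divisors of the constant term: p(1) = 0, so (λ - 1) is a factor:
p(λ) = (λ - 1)(λ² + 4λ + 6)
λ² + 4λ + 6 = 0  ⇒  λ = (-4 ± √((4)² - 4·(6)))/2 = (-4 ± √(-8))/2
  = -2 + i√2,  -2 - i√2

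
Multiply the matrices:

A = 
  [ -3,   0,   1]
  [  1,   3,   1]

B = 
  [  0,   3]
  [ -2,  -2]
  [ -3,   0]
A is 2×3 and B is 3×2, so AB is 2×2. Each entry is (row of A)·(column of B):
AB[1,1] = (-3)(0) + (0)(-2) + (1)(-3) = -3
AB[1,2] = (-3)(3) + (0)(-2) + (1)(0) = -9
AB[2,1] = (1)(0) + (3)(-2) + (1)(-3) = -9
AB[2,2] = (1)(3) + (3)(-2) + (1)(0) = -3

AB = 
  [ -3,  -9]
  [ -9,  -3]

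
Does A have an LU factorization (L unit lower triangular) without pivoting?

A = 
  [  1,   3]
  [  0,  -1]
Yes.
A[1,1] = 1 ≠ 0, so Gaussian elimination proceeds without a row swap: multiplier ℓ₂₁ = (0)/(1) = 0, and U[2,2] = -1 - (0)(3) = -1.
L = 
  [  1,   0]
  [  0,   1]
U = 
  [  1,   3]
  [  0,  -1]
Check row 2 of LU: [(0)(1), (0)(3) + (-1)] = [0, -1] = row 2 of A ✓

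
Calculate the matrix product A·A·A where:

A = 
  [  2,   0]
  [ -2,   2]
A² = A·A:
A²[1,1] = (2)(2) + (0)(-2) = 4
A²[1,2] = (2)(0) + (0)(2) = 0
A²[2,1] = (-2)(2) + (2)(-2) = -8
A²[2,2] = (-2)(0) + (2)(2) = 4
A² = 
  [  4,   0]
  [ -8,   4]

A^3 = A^2·A:
A^3[1,1] = (4)(2) + (0)(-2) = 8
A^3[1,2] = (4)(0) + (0)(2) = 0
A^3[2,1] = (-8)(2) + (4)(-2) = -24
A^3[2,2] = (-8)(0) + (4)(2) = 8
A^3 = 
  [  8,   0]
  [-24,   8]

Therefore
A^3 = 
  [  8,   0]
  [-24,   8]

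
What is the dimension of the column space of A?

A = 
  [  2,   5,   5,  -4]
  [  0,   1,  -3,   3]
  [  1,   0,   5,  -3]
Row reduce:
R3 → R3 - (1/2)·R1
R3 → R3 + (5/2)·R2
REF = 
  [   2,    5,    5,   -4]
  [   0,    1,   -3,    3]
  [   0,    0,   -5, 13/2]
Pivot columns: 1, 2, 3 → 3 pivots.
dim(Col(A)) = number of pivot columns = 3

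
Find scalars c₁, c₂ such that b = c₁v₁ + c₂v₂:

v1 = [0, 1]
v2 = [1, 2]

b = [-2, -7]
c1 = -3, c2 = -2

b = -3·v1 + -2·v2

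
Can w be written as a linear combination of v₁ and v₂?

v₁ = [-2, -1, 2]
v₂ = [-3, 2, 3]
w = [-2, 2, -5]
No

Form the augmented matrix and row-reduce:
[v₁|v₂|w] = 
  [ -2,  -3,  -2]
  [ -1,   2,   2]
  [  2,   3,  -5]
R2 → R2 - (1/2)·R1
R3 → R3 + (1)·R1
REF = 
  [ -2,  -3,  -2]
  [  0, 7/2,   3]
  [  0,   0,  -7]

Row 3 reads [0 0 | -7], i.e. 0 = -7, so the system is inconsistent and w ∉ span{v₁, v₂}.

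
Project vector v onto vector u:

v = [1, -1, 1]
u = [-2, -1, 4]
v·u = (1)(-2) + (-1)(-1) + (1)(4) = 3
u·u = (-2)² + (-1)² + (4)² = 21
proj_u(v) = (v·u / u·u) × u = (3/21) × u = (1/7) × u

proj_u(v) = [-2/7, -1/7, 4/7]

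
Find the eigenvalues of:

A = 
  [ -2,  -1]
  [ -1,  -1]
tr(A) = -3, det(A) = 1
Characteristic polynomial: λ² - tr(A)λ + det(A) = λ² + 3λ + 1
λ² + 3λ + 1 = 0  ⇒  λ = (-3 ± √((3)² - 4·(1)))/2 = (-3 ± √(5))/2
  = (-3 + √5)/2,  (-3 - √5)/2

λ = (-3 + √5)/2, (-3 - √5)/2  (≈ -0.382, -2.618)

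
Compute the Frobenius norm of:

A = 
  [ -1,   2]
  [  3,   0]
||A||_F = 3.742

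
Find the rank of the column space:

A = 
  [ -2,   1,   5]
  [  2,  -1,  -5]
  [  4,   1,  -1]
dim(Col(A)) = 2

Row reduce:
R2 → R2 + (1)·R1
R3 → R3 + (2)·R1
Swap R2 ↔ R3
REF = 
  [ -2,   1,   5]
  [  0,   3,   9]
  [  0,   0,   0]
Pivot columns: 1, 2 → 2 pivots.
dim(Col(A)) = number of pivot columns = 2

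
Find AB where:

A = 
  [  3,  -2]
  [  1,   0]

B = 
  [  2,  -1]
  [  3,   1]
AB = 
  [  0,  -5]
  [  2,  -1]

A is 2×2 and B is 2×2, so AB is 2×2. Each entry is (row of A)·(column of B):
AB[1,1] = (3)(2) + (-2)(3) = 0
AB[1,2] = (3)(-1) + (-2)(1) = -5
AB[2,1] = (1)(2) + (0)(3) = 2
AB[2,2] = (1)(-1) + (0)(1) = -1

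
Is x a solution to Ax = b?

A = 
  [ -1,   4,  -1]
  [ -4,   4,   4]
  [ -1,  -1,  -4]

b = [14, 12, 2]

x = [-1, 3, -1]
Yes

Ax = [14, 12, 2] = b ✓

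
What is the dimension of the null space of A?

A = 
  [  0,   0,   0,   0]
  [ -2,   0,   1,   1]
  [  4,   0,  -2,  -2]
nullity(A) = 3

Row reduce:
Swap R1 ↔ R2
R3 → R3 + (2)·R1
REF = 
  [ -2,   0,   1,   1]
  [  0,   0,   0,   0]
  [  0,   0,   0,   0]
Pivot columns: 1 → 1 pivot.
rank(A) = 1, so nullity(A) = 4 - 1 = 3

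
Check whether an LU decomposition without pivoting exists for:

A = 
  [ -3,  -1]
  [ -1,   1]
Yes.
A[1,1] = -3 ≠ 0, so Gaussian elimination proceeds without a row swap: multiplier ℓ₂₁ = (-1)/(-3) = 1/3, and U[2,2] = 1 - (1/3)(-1) = 4/3.
L = 
  [  1,   0]
  [1/3,   1]
U = 
  [ -3,  -1]
  [  0, 4/3]
Check row 2 of LU: [(1/3)(-3), (1/3)(-1) + (4/3)] = [-1, 1] = row 2 of A ✓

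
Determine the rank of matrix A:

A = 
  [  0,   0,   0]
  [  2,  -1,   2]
rank(A) = 1

Row reduce:
Swap R1 ↔ R2
REF = 
  [  2,  -1,   2]
  [  0,   0,   0]
Pivot columns: 1 → 1 pivot.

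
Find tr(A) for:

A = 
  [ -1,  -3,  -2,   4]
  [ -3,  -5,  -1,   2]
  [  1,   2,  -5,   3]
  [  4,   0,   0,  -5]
-16

tr(A) = -1 + -5 + -5 + -5 = -16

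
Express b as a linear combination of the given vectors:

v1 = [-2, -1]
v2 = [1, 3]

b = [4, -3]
c1 = -3, c2 = -2

b = -3·v1 + -2·v2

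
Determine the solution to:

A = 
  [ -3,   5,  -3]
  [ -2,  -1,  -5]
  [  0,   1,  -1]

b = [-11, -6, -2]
x = [1, -1, 1]

Row reduce the augmented matrix [A|b]:
R2 → R2 - (2/3)·R1
R3 → R3 + (3/13)·R2
REF = 
  [    -3,      5,     -3,    -11]
  [     0,  -13/3,     -3,    4/3]
  [     0,      0, -22/13, -22/13]

Back-substitution:
x₃ = (-22/13) / (-22/13) = 1
x₂ = (4/3 - (-3)(1)) / (-13/3) = -1
x₁ = (-11 - (5)(-1) - (-3)(1)) / (-3) = 1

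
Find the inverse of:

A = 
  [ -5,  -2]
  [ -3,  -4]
det(A) = (-5)(-4) - (-2)(-3) = 14
For a 2×2 matrix, A⁻¹ = (1/det(A)) · [[d, -b], [-c, a]]
    = (1/14) · [[-4, 2], [3, -5]]

A⁻¹ = 
  [ -2/7,   1/7]
  [ 3/14, -5/14]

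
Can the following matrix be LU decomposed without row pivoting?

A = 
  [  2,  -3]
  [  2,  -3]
Yes.
A[1,1] = 2 ≠ 0, so Gaussian elimination proceeds without a row swap: multiplier ℓ₂₁ = (2)/(2) = 1, and U[2,2] = -3 - (1)(-3) = 0.
L = 
  [  1,   0]
  [  1,   1]
U = 
  [  2,  -3]
  [  0,   0]
Check row 2 of LU: [(1)(2), (1)(-3) + 0] = [2, -3] = row 2 of A ✓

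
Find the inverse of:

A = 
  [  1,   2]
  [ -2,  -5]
det(A) = (1)(-5) - (2)(-2) = -1
For a 2×2 matrix, A⁻¹ = (1/det(A)) · [[d, -b], [-c, a]]
    = (-1) · [[-5, -2], [2, 1]]

A⁻¹ = 
  [  5,   2]
  [ -2,  -1]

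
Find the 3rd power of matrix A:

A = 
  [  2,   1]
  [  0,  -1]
A^3 = 
  [  8,   3]
  [  0,  -1]

A² = A·A:
A²[1,1] = (2)(2) + (1)(0) = 4
A²[1,2] = (2)(1) + (1)(-1) = 1
A²[2,1] = (0)(2) + (-1)(0) = 0
A²[2,2] = (0)(1) + (-1)(-1) = 1
A² = 
  [  4,   1]
  [  0,   1]

A^3 = A^2·A:
A^3[1,1] = (4)(2) + (1)(0) = 8
A^3[1,2] = (4)(1) + (1)(-1) = 3
A^3[2,1] = (0)(2) + (1)(0) = 0
A^3[2,2] = (0)(1) + (1)(-1) = -1
A^3 = 
  [  8,   3]
  [  0,  -1]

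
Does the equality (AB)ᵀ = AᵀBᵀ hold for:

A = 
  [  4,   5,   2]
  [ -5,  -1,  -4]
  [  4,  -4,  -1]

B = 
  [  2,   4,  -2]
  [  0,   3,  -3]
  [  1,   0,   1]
No

(AB)ᵀ = 
  [ 10, -14,   7]
  [ 31, -23,   4]
  [-21,   9,   3]

AᵀBᵀ = 
  [-20, -27,   8]
  [ 14,   9,   1]
  [-10,  -9,   1]

The two matrices differ, so (AB)ᵀ ≠ AᵀBᵀ in general. The correct identity is (AB)ᵀ = BᵀAᵀ.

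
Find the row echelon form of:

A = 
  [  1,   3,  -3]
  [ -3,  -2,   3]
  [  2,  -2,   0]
Row operations:
R2 → R2 + (3)·R1
R3 → R3 - (2)·R1
R3 → R3 + (8/7)·R2

Resulting echelon form:
REF = 
  [   1,    3,   -3]
  [   0,    7,   -6]
  [   0,    0, -6/7]

Rank = 3 (number of non-zero pivot rows).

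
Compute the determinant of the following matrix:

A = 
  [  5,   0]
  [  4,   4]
For a 2×2 matrix, det = ad - bc = (5)(4) - (0)(4) = 20

det(A) = 20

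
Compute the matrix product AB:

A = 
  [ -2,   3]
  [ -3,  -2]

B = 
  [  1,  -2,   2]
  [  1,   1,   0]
A is 2×2 and B is 2×3, so AB is 2×3. Each entry is (row of A)·(column of B):
AB[1,1] = (-2)(1) + (3)(1) = 1
AB[1,2] = (-2)(-2) + (3)(1) = 7
AB[1,3] = (-2)(2) + (3)(0) = -4
AB[2,1] = (-3)(1) + (-2)(1) = -5
AB[2,2] = (-3)(-2) + (-2)(1) = 4
AB[2,3] = (-3)(2) + (-2)(0) = -6

AB = 
  [  1,   7,  -4]
  [ -5,   4,  -6]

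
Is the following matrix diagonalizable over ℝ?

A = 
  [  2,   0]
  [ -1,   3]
Yes

tr(A) = 5, det(A) = 6
Characteristic polynomial: λ² - tr(A)λ + det(A) = λ² - 5λ + 6
λ² - 5λ + 6 = (λ - 2)(λ - 3)
Eigenvalues: 3, 2
λ=2: alg. mult. = 1, geom. mult. = 2 - rank(A - (2)I) = 2 - 1 = 1
λ=3: alg. mult. = 1, geom. mult. = 2 - rank(A - (3)I) = 2 - 1 = 1
Sum of geometric multiplicities equals n, so A has n independent eigenvectors.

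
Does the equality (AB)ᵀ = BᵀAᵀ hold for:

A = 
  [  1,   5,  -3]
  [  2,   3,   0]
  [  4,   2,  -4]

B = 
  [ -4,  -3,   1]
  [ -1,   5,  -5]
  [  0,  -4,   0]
Yes

(AB)ᵀ = 
  [ -9, -11, -18]
  [ 34,   9,  14]
  [-24, -13,  -6]

BᵀAᵀ = 
  [ -9, -11, -18]
  [ 34,   9,  14]
  [-24, -13,  -6]

Both sides are equal — this is the standard identity (AB)ᵀ = BᵀAᵀ, which holds for all A, B.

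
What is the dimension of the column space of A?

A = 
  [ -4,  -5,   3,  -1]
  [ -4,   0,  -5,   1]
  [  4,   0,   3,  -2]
dim(Col(A)) = 3

Row reduce:
R2 → R2 - (1)·R1
R3 → R3 + (1)·R1
R3 → R3 + (1)·R2
REF = 
  [ -4,  -5,   3,  -1]
  [  0,   5,  -8,   2]
  [  0,   0,  -2,  -1]
Pivot columns: 1, 2, 3 → 3 pivots.
dim(Col(A)) = number of pivot columns = 3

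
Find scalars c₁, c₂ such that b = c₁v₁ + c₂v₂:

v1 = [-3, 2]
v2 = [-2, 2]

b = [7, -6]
c1 = -1, c2 = -2

b = -1·v1 + -2·v2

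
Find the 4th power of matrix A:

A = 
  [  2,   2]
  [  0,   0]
A² = A·A:
A²[1,1] = (2)(2) + (2)(0) = 4
A²[1,2] = (2)(2) + (2)(0) = 4
A²[2,1] = (0)(2) + (0)(0) = 0
A²[2,2] = (0)(2) + (0)(0) = 0
A² = 
  [  4,   4]
  [  0,   0]

A^3 = A^2·A:
A^3[1,1] = (4)(2) + (4)(0) = 8
A^3[1,2] = (4)(2) + (4)(0) = 8
A^3[2,1] = (0)(2) + (0)(0) = 0
A^3[2,2] = (0)(2) + (0)(0) = 0
A^3 = 
  [  8,   8]
  [  0,   0]

A^4 = A^3·A:
A^4[1,1] = (8)(2) + (8)(0) = 16
A^4[1,2] = (8)(2) + (8)(0) = 16
A^4[2,1] = (0)(2) + (0)(0) = 0
A^4[2,2] = (0)(2) + (0)(0) = 0
A^4 = 
  [ 16,  16]
  [  0,   0]

Therefore
A^4 = 
  [ 16,  16]
  [  0,   0]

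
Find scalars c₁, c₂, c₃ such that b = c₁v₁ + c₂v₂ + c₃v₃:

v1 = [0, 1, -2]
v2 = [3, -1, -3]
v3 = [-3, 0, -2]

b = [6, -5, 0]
c1 = -3, c2 = 2, c3 = 0

b = -3·v1 + 2·v2 + 0·v3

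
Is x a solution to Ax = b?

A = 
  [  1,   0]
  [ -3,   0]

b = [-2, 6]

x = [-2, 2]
Yes

Ax = [-2, 6] = b ✓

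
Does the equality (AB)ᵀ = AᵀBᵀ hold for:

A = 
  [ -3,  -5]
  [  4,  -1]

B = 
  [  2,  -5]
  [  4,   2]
No

(AB)ᵀ = 
  [-26,   4]
  [  5, -22]

AᵀBᵀ = 
  [-26,  -4]
  [ -5, -22]

The two matrices differ, so (AB)ᵀ ≠ AᵀBᵀ in general. The correct identity is (AB)ᵀ = BᵀAᵀ.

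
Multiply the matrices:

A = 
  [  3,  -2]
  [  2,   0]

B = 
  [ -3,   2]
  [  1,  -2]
A is 2×2 and B is 2×2, so AB is 2×2. Each entry is (row of A)·(column of B):
AB[1,1] = (3)(-3) + (-2)(1) = -11
AB[1,2] = (3)(2) + (-2)(-2) = 10
AB[2,1] = (2)(-3) + (0)(1) = -6
AB[2,2] = (2)(2) + (0)(-2) = 4

AB = 
  [-11,  10]
  [ -6,   4]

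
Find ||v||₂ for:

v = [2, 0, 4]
4.472

||v||₂ = √((2)² + (0)² + (4)²) = √20 = 4.472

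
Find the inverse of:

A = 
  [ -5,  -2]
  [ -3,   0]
det(A) = (-5)(0) - (-2)(-3) = -6
For a 2×2 matrix, A⁻¹ = (1/det(A)) · [[d, -b], [-c, a]]
    = (-1/6) · [[0, 2], [3, -5]]

A⁻¹ = 
  [   0, -1/3]
  [-1/2,  5/6]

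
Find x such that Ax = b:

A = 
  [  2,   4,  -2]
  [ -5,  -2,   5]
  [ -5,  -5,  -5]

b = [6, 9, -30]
Row reduce the augmented matrix [A|b]:
R2 → R2 + (5/2)·R1
R3 → R3 + (5/2)·R1
R3 → R3 - (5/8)·R2
REF = 
  [  2,   4,  -2,   6]
  [  0,   8,   0,  24]
  [  0,   0, -10, -30]

Back-substitution:
x₃ = (-30) / (-10) = 3
x₂ = (24 - (0)(3)) / 8 = 3
x₁ = (6 - (4)(3) - (-2)(3)) / 2 = 0

x = [0, 3, 3]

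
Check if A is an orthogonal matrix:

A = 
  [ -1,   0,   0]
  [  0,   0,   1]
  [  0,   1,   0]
Yes

AᵀA = 
  [  1,   0,   0]
  [  0,   1,   0]
  [  0,   0,   1]
= I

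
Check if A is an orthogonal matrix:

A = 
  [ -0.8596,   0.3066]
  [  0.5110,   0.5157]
No

AᵀA = 
  [  1,   0]
  [  0,   0.3600]
≠ I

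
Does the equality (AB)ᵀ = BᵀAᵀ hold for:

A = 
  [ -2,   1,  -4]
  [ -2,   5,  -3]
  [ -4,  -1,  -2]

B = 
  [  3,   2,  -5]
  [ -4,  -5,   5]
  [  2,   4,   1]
Yes

(AB)ᵀ = 
  [-18, -32, -12]
  [-25, -41, -11]
  [ 11,  32,  13]

BᵀAᵀ = 
  [-18, -32, -12]
  [-25, -41, -11]
  [ 11,  32,  13]

Both sides are equal — this is the standard identity (AB)ᵀ = BᵀAᵀ, which holds for all A, B.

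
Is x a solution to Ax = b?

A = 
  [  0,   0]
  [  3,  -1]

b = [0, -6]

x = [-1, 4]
No

Ax = [0, -7] ≠ b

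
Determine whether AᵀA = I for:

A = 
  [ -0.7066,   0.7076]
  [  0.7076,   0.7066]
Yes

AᵀA = 
  [  1,   0]
  [  0,   1]
≈ I (equal to I up to the 4-dp rounding of the entries)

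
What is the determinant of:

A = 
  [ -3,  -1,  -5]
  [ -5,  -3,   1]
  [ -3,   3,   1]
Cofactor expansion along row 1:
det(A) = (-3)·((-3)(1) - (1)(3)) - (-1)·((-5)(1) - (1)(-3)) + (-5)·((-5)(3) - (-3)(-3))
  = (-3)(-6) - (-1)(-2) + (-5)(-24)
  = 136

det(A) = 136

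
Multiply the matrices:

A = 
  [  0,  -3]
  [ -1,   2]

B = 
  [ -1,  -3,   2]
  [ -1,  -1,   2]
AB = 
  [  3,   3,  -6]
  [ -1,   1,   2]

A is 2×2 and B is 2×3, so AB is 2×3. Each entry is (row of A)·(column of B):
AB[1,1] = (0)(-1) + (-3)(-1) = 3
AB[1,2] = (0)(-3) + (-3)(-1) = 3
AB[1,3] = (0)(2) + (-3)(2) = -6
AB[2,1] = (-1)(-1) + (2)(-1) = -1
AB[2,2] = (-1)(-3) + (2)(-1) = 1
AB[2,3] = (-1)(2) + (2)(2) = 2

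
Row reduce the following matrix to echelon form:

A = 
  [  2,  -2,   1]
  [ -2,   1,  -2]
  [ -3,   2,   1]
Row operations:
R2 → R2 + (1)·R1
R3 → R3 + (3/2)·R1
R3 → R3 - (1)·R2

Resulting echelon form:
REF = 
  [  2,  -2,   1]
  [  0,  -1,  -1]
  [  0,   0, 7/2]

Rank = 3 (number of non-zero pivot rows).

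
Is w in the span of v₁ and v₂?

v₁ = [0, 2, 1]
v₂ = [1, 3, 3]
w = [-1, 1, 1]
No

Form the augmented matrix and row-reduce:
[v₁|v₂|w] = 
  [  0,   1,  -1]
  [  2,   3,   1]
  [  1,   3,   1]
Swap R1 ↔ R2
R3 → R3 - (1/2)·R1
R3 → R3 - (3/2)·R2
REF = 
  [  2,   3,   1]
  [  0,   1,  -1]
  [  0,   0,   2]

Row 3 reads [0 0 | 2], i.e. 0 = 2, so the system is inconsistent and w ∉ span{v₁, v₂}.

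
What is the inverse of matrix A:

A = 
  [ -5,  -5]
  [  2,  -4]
det(A) = (-5)(-4) - (-5)(2) = 30
For a 2×2 matrix, A⁻¹ = (1/det(A)) · [[d, -b], [-c, a]]
    = (1/30) · [[-4, 5], [-2, -5]]

A⁻¹ = 
  [-2/15,   1/6]
  [-1/15,  -1/6]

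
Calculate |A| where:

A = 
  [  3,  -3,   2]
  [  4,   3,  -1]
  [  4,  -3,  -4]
-129

Cofactor expansion along row 1:
det(A) = (3)·((3)(-4) - (-1)(-3)) - (-3)·((4)(-4) - (-1)(4)) + (2)·((4)(-3) - (3)(4))
  = (3)(-15) - (-3)(-12) + (2)(-24)
  = -129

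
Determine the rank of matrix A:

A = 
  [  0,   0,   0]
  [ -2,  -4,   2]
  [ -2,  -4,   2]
rank(A) = 1

Row reduce:
Swap R1 ↔ R2
R3 → R3 - (1)·R1
REF = 
  [ -2,  -4,   2]
  [  0,   0,   0]
  [  0,   0,   0]
Pivot columns: 1 → 1 pivot.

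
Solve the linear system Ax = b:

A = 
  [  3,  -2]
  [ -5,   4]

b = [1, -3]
Row reduce the augmented matrix [A|b]:
R2 → R2 + (5/3)·R1
REF = 
  [   3,   -2,    1]
  [   0,  2/3, -4/3]

Back-substitution:
x₂ = (-4/3) / (2/3) = -2
x₁ = (1 - (-2)(-2)) / 3 = -1

x = [-1, -2]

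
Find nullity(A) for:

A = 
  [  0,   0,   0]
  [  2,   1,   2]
nullity(A) = 2

Row reduce:
Swap R1 ↔ R2
REF = 
  [  2,   1,   2]
  [  0,   0,   0]
Pivot columns: 1 → 1 pivot.
rank(A) = 1, so nullity(A) = 3 - 1 = 2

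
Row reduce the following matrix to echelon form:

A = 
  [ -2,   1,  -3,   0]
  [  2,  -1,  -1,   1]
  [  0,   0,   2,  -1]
Row operations:
R2 → R2 + (1)·R1
R3 → R3 + (1/2)·R2

Resulting echelon form:
REF = 
  [  -2,    1,   -3,    0]
  [   0,    0,   -4,    1]
  [   0,    0,    0, -1/2]

Rank = 3 (number of non-zero pivot rows).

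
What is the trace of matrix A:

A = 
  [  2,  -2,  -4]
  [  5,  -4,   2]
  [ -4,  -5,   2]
0

tr(A) = 2 + -4 + 2 = 0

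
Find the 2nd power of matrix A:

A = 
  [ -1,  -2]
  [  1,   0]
A² = A·A:
A²[1,1] = (-1)(-1) + (-2)(1) = -1
A²[1,2] = (-1)(-2) + (-2)(0) = 2
A²[2,1] = (1)(-1) + (0)(1) = -1
A²[2,2] = (1)(-2) + (0)(0) = -2
A² = 
  [ -1,   2]
  [ -1,  -2]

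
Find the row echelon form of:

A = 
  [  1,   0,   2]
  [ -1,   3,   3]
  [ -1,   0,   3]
Row operations:
R2 → R2 + (1)·R1
R3 → R3 + (1)·R1

Resulting echelon form:
REF = 
  [  1,   0,   2]
  [  0,   3,   5]
  [  0,   0,   5]

Rank = 3 (number of non-zero pivot rows).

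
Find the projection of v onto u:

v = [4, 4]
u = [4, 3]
proj_u(v) = [112/25, 84/25]

v·u = (4)(4) + (4)(3) = 28
u·u = (4)² + (3)² = 25
proj_u(v) = (v·u / u·u) × u = (28/25) × u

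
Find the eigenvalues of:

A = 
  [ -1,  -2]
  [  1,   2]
tr(A) = 1, det(A) = 0
Characteristic polynomial: λ² - tr(A)λ + det(A) = λ² - λ
λ² - λ = λ(λ - 1)

λ = 1, 0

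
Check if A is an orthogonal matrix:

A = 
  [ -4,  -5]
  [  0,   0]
No

AᵀA = 
  [ 16,  20]
  [ 20,  25]
≠ I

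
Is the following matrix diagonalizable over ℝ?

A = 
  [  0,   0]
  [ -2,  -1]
Yes

tr(A) = -1, det(A) = 0
Characteristic polynomial: λ² - tr(A)λ + det(A) = λ² + λ
λ² + λ = λ(λ + 1)
Eigenvalues: 0, -1
λ=-1: alg. mult. = 1, geom. mult. = 2 - rank(A - (-1)I) = 2 - 1 = 1
λ=0: alg. mult. = 1, geom. mult. = 2 - rank(A - (0)I) = 2 - 1 = 1
Sum of geometric multiplicities equals n, so A has n independent eigenvectors.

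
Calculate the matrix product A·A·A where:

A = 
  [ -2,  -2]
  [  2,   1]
A² = A·A:
A²[1,1] = (-2)(-2) + (-2)(2) = 0
A²[1,2] = (-2)(-2) + (-2)(1) = 2
A²[2,1] = (2)(-2) + (1)(2) = -2
A²[2,2] = (2)(-2) + (1)(1) = -3
A² = 
  [  0,   2]
  [ -2,  -3]

A^3 = A^2·A:
A^3[1,1] = (0)(-2) + (2)(2) = 4
A^3[1,2] = (0)(-2) + (2)(1) = 2
A^3[2,1] = (-2)(-2) + (-3)(2) = -2
A^3[2,2] = (-2)(-2) + (-3)(1) = 1
A^3 = 
  [  4,   2]
  [ -2,   1]

Therefore
A^3 = 
  [  4,   2]
  [ -2,   1]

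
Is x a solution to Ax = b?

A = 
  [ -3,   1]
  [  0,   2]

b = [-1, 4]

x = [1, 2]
Yes

Ax = [-1, 4] = b ✓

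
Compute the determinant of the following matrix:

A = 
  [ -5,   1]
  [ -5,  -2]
15

For a 2×2 matrix, det = ad - bc = (-5)(-2) - (1)(-5) = 15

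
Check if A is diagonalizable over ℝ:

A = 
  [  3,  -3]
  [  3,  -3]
No

tr(A) = 0, det(A) = 0
Characteristic polynomial: λ² - tr(A)λ + det(A) = λ²
λ² = λ²
Eigenvalues: 0, 0
λ=0: alg. mult. = 2, geom. mult. = 2 - rank(A - (0)I) = 2 - 1 = 1
Sum of geometric multiplicities = 1 < n = 2, so there aren't enough independent eigenvectors.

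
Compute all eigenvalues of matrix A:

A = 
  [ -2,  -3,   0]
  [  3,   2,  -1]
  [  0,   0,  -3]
Characteristic polynomial: det(λI - A) = λ³ + 3λ² + 5λ + 15
Testing integer divisors of the constant term: p(-3) = 0, so (λ + 3) is a factor:
p(λ) = (λ + 3)(λ² + 5)
λ² + 5 = 0  ⇒  λ = (0 ± √((0)² - 4·(5)))/2 = (0 ± √(-20))/2
  = i√5,  -i√5

λ = -3, i√5, -i√5  (≈ -3, 0 + 2.236i, 0 - 2.236i)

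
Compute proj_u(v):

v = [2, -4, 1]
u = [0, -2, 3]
proj_u(v) = [0, -22/13, 33/13]

v·u = (2)(0) + (-4)(-2) + (1)(3) = 11
u·u = (0)² + (-2)² + (3)² = 13
proj_u(v) = (v·u / u·u) × u = (11/13) × u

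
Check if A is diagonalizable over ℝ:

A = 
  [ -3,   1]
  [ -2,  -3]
No

tr(A) = -6, det(A) = 11
Characteristic polynomial: λ² - tr(A)λ + det(A) = λ² + 6λ + 11
λ² + 6λ + 11 = 0  ⇒  λ = (-6 ± √((6)² - 4·(11)))/2 = (-6 ± √(-8))/2
  = -3 + i√2,  -3 - i√2
Eigenvalues: -3 + i√2, -3 - i√2  (≈ -3 + 1.414i, -3 - 1.414i)
Has complex eigenvalues (not diagonalizable over ℝ).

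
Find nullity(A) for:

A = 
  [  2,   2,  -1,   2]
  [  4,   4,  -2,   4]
nullity(A) = 3

Row reduce:
R2 → R2 - (2)·R1
REF = 
  [  2,   2,  -1,   2]
  [  0,   0,   0,   0]
Pivot columns: 1 → 1 pivot.
rank(A) = 1, so nullity(A) = 4 - 1 = 3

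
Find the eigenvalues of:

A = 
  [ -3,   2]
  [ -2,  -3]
λ = -3 + 2i, -3 - 2i  (≈ -3 + 2i, -3 - 2i)

tr(A) = -6, det(A) = 13
Characteristic polynomial: λ² - tr(A)λ + det(A) = λ² + 6λ + 13
λ² + 6λ + 13 = 0  ⇒  λ = (-6 ± √((6)² - 4·(13)))/2 = (-6 ± √(-16))/2
  = -3 + 2i,  -3 - 2i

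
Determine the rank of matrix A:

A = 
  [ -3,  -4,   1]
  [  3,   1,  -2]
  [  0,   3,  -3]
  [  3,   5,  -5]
rank(A) = 3

Row reduce:
R2 → R2 + (1)·R1
R4 → R4 + (1)·R1
R3 → R3 + (1)·R2
R4 → R4 + (1/3)·R2
R4 → R4 - (13/12)·R3
REF = 
  [ -3,  -4,   1]
  [  0,  -3,  -1]
  [  0,   0,  -4]
  [  0,   0,   0]
Pivot columns: 1, 2, 3 → 3 pivots.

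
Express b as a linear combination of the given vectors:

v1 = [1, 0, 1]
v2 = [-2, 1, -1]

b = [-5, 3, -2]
c1 = 1, c2 = 3

b = 1·v1 + 3·v2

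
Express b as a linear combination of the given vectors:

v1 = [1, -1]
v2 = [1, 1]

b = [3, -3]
c1 = 3, c2 = 0

b = 3·v1 + 0·v2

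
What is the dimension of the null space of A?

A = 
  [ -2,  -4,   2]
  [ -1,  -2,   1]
nullity(A) = 2

Row reduce:
R2 → R2 - (1/2)·R1
REF = 
  [ -2,  -4,   2]
  [  0,   0,   0]
Pivot columns: 1 → 1 pivot.
rank(A) = 1, so nullity(A) = 3 - 1 = 2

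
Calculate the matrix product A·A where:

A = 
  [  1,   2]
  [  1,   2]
A² = A·A:
A²[1,1] = (1)(1) + (2)(1) = 3
A²[1,2] = (1)(2) + (2)(2) = 6
A²[2,1] = (1)(1) + (2)(1) = 3
A²[2,2] = (1)(2) + (2)(2) = 6
A² = 
  [  3,   6]
  [  3,   6]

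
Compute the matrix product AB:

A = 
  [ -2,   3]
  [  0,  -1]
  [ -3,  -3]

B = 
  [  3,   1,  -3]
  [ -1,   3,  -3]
AB = 
  [ -9,   7,  -3]
  [  1,  -3,   3]
  [ -6, -12,  18]

A is 3×2 and B is 2×3, so AB is 3×3. Each entry is (row of A)·(column of B):
AB[1,1] = (-2)(3) + (3)(-1) = -9
AB[1,2] = (-2)(1) + (3)(3) = 7
AB[1,3] = (-2)(-3) + (3)(-3) = -3
AB[2,1] = (0)(3) + (-1)(-1) = 1
AB[2,2] = (0)(1) + (-1)(3) = -3
AB[2,3] = (0)(-3) + (-1)(-3) = 3
AB[3,1] = (-3)(3) + (-3)(-1) = -6
AB[3,2] = (-3)(1) + (-3)(3) = -12
AB[3,3] = (-3)(-3) + (-3)(-3) = 18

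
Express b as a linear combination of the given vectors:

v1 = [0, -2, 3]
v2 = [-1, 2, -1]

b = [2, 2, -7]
c1 = -3, c2 = -2

b = -3·v1 + -2·v2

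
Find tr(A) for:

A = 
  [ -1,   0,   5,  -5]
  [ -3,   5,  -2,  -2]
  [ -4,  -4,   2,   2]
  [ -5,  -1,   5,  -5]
1

tr(A) = -1 + 5 + 2 + -5 = 1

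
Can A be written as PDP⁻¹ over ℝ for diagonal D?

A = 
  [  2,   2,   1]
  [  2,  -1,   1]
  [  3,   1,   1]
Yes

Characteristic polynomial: det(λI - A) = λ³ - 2λ² - 9λ - 3
By the rational root theorem any rational root is an integer dividing 3; none of those is a root, so p(λ) has no rational roots and hence (being an irreducible cubic) no repeated roots.
Discriminant of the cubic: Δ = 1929
Δ > 0 ⇒ three distinct real eigenvalues: λ ≈ -1.902, -0.3692, 4.271
Three distinct real eigenvalues, so A has 3 independent eigenvectors.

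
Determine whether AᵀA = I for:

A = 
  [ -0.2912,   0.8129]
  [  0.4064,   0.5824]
No

AᵀA = 
  [  0.2500,   0]
  [  0,   1]
≠ I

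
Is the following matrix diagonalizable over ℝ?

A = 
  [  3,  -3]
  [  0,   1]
Yes

tr(A) = 4, det(A) = 3
Characteristic polynomial: λ² - tr(A)λ + det(A) = λ² - 4λ + 3
λ² - 4λ + 3 = (λ - 1)(λ - 3)
Eigenvalues: 3, 1
λ=1: alg. mult. = 1, geom. mult. = 2 - rank(A - (1)I) = 2 - 1 = 1
λ=3: alg. mult. = 1, geom. mult. = 2 - rank(A - (3)I) = 2 - 1 = 1
Sum of geometric multiplicities equals n, so A has n independent eigenvectors.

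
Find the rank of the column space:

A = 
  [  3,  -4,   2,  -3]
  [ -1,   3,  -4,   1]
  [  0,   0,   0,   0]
dim(Col(A)) = 2

Row reduce:
R2 → R2 + (1/3)·R1
REF = 
  [    3,    -4,     2,    -3]
  [    0,   5/3, -10/3,     0]
  [    0,     0,     0,     0]
Pivot columns: 1, 2 → 2 pivots.
dim(Col(A)) = number of pivot columns = 2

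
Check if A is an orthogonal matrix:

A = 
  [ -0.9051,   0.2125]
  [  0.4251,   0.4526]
No

AᵀA = 
  [  0.9999,   0.0001]
  [  0.0001,   0.2500]
≠ I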